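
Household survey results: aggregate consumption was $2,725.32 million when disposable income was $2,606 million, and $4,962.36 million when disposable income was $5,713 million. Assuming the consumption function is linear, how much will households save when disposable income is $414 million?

S = -733.08

MPC = (4962.36 − 2725.32)/(5713 − 2606) = 2237.04/3107 = 0.72
a = 2725.32 − 0.72(2606) = 2725.32 − 1876.32 = 849
C = 849 + 0.72(414) = 1147.08
S = 414 − 1147.08 = -733.08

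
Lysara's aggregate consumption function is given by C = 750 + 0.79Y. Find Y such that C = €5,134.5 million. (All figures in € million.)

Y = 5550

750 + 0.79Y = 5134.5
0.79Y = 4384.5, so Y = 4384.5/0.79 = 5550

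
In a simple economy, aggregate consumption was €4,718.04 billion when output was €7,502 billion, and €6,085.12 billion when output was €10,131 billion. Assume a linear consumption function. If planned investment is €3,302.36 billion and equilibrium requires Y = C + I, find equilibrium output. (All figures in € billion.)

MPC = (6085.12 − 4718.04)/(10131 − 7502) = 1367.08/2629 = 0.52
a = 4718.04 − 0.52(7502) = 817
Equilibrium: Y = 817 + 0.52Y + 3302.36
0.48Y = 4119.36, so Y = 4119.36/0.48 = 8582

Y = 8582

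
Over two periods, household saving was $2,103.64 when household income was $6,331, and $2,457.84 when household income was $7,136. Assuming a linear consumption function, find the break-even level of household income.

Y = 1550

MPS = ΔS/ΔY = (2457.84 − 2103.64)/(7136 − 6331) = 354.2/805 = 0.44
MPC = 1 − MPS = 0.56
From S(6331) = 2103.64: −a + 0.44(6331) = 2103.64, so a = 2785.64 − 2103.64 = 682
Break-even (S = 0): Y = a/MPS = 682/0.44 = 1550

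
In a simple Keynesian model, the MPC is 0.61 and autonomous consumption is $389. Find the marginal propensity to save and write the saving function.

MPS = 0.39; S = -389 + 0.39Y

MPS = 1 − MPC = 1 − 0.61 = 0.39
S = Y − C = -389 + 0.39Y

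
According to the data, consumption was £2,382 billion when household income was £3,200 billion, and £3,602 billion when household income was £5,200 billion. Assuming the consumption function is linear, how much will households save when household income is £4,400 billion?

MPC = (3602 − 2382)/(5200 − 3200) = 1220/2000 = 0.61
a = 2382 − 0.61(3200) = 2382 − 1952 = 430
C = 430 + 0.61(4400) = 3114
S = 4400 − 3114 = 1286

S = 1286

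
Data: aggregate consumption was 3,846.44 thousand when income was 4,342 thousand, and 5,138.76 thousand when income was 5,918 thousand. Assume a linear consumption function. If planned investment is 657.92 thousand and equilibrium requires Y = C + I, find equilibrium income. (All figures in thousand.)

Y = 5244

MPC = (5138.76 − 3846.44)/(5918 − 4342) = 1292.32/1576 = 0.82
a = 3846.44 − 0.82(4342) = 286
Equilibrium: Y = 286 + 0.82Y + 657.92
0.18Y = 943.92, so Y = 943.92/0.18 = 5244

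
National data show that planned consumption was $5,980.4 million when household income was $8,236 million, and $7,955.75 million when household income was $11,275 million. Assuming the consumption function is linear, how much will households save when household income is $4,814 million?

MPC = (7955.75 − 5980.4)/(11275 − 8236) = 1975.35/3039 = 0.65
a = 5980.4 − 0.65(8236) = 5980.4 − 5353.4 = 627
C = 627 + 0.65(4814) = 3756.1
S = 4814 − 3756.1 = 1057.9

S = 1057.9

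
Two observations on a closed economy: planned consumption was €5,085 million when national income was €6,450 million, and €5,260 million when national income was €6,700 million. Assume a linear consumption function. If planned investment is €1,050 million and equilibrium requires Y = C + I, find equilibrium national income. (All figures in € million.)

Y = 5400

MPC = (5260 − 5085)/(6700 − 6450) = 175/250 = 0.7
a = 5085 − 0.7(6450) = 570
Equilibrium: Y = 570 + 0.7Y + 1050
0.3Y = 1620, so Y = 1620/0.3 = 5400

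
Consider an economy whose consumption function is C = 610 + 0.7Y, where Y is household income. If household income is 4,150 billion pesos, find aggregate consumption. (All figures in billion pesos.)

C = 3515

C = 610 + 0.7(4150) = 610 + 2905 = 3515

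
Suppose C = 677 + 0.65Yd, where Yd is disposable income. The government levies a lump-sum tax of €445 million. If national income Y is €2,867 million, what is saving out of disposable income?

S = 170.7

Yd = Y − T = 2867 − 445 = 2422
C = 677 + 0.65(2422) = 677 + 1574.3 = 2251.3
S = Yd − C = 2422 − 2251.3 = 170.7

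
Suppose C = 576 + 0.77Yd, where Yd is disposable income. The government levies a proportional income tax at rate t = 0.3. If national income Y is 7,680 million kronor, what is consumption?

Yd = (1 − 0.3)(7680) = 0.7(7680) = 5376
C = 576 + 0.77(5376) = 576 + 4139.52 = 4715.52

C = 4715.52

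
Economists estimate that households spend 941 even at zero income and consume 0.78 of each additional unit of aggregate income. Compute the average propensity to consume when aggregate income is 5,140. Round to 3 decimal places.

APC = 0.963

C = 941 + 0.78(5140) = 4950.2
APC = C/Y = 4950.2/5140 = 0.963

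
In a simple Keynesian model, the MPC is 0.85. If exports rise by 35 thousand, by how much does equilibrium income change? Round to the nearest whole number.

ΔY ≈ 233

The multiplier is 1/(1 − MPC) = 1/0.15.
ΔY = 35/0.15 = 233.33 ≈ 233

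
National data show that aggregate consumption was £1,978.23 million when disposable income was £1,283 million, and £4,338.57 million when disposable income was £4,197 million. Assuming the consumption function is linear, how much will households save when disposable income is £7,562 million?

S = 497.78

MPC = (4338.57 − 1978.23)/(4197 − 1283) = 2360.34/2914 = 0.81
a = 1978.23 − 0.81(1283) = 1978.23 − 1039.23 = 939
C = 939 + 0.81(7562) = 7064.22
S = 7562 − 7064.22 = 497.78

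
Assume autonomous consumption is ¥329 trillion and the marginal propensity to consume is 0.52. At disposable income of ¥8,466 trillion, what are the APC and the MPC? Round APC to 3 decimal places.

MPC = 0.52 (the slope of the consumption function)
C = 329 + 0.52(8466) = 4731.32, so APC = 4731.32/8466 = 0.559

APC = 0.559; MPC = 0.52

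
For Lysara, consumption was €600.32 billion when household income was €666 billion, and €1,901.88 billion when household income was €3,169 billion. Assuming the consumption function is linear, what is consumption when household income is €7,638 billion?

MPC = (1901.88 − 600.32)/(3169 − 666) = 1301.56/2503 = 0.52
a = 600.32 − 0.52(666) = 600.32 − 346.32 = 254
C = 254 + 0.52(7638) = 254 + 3971.76 = 4225.76

C = 4225.76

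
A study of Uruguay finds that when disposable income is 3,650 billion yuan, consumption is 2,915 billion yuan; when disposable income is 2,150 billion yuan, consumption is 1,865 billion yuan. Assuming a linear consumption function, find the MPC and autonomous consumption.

MPC = ΔC/ΔY = (2915 − 1865)/(3650 − 2150) = 1050/1500 = 0.7
a = C − MPC·Y = 1865 − 0.7(2150) = 1865 − 1505 = 360

MPC = 0.7; a = 360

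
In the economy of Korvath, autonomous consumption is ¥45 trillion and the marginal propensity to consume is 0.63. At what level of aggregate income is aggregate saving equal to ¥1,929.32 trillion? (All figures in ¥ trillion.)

Y = 5336

S = Y − C = -45 + 0.37Y
-45 + 0.37Y = 1929.32, so 0.37Y = 1974.32 and Y = 5336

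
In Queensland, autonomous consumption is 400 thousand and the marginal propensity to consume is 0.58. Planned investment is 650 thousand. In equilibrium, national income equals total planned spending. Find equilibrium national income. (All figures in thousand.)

Y = C + I = 400 + 0.58Y + 650
Y − 0.58Y = 1050
0.42Y = 1050, so Y = 1050/0.42 = 2500

Y = 2500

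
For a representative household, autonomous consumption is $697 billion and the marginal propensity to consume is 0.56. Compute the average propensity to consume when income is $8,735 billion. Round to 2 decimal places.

APC = 0.64

C = 697 + 0.56(8735) = 5588.6
APC = C/Y = 5588.6/8735 = 0.64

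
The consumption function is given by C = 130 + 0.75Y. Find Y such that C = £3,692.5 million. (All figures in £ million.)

130 + 0.75Y = 3692.5
0.75Y = 3562.5, so Y = 3562.5/0.75 = 4750

Y = 4750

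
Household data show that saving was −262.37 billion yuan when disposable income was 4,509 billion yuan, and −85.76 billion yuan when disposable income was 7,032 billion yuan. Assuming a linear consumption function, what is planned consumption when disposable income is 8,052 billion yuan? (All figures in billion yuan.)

MPS = ΔS/ΔY = (-85.76 − (-262.37))/(7032 − 4509) = 176.61/2523 = 0.07
MPC = 1 − MPS = 0.93
Autonomous saving = -262.37 − 0.07(4509) = -578, so a = 578
C = 578 + 0.93(8052) = 578 + 7488.36 = 8066.36

C = 8066.36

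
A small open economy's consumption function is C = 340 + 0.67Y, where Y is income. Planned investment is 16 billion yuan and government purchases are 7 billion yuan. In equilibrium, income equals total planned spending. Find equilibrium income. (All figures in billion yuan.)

Y = C + I + G = 340 + 0.67Y + 16 + 7
Y − 0.67Y = 363
0.33Y = 363, so Y = 363/0.33 = 1100

Y = 1100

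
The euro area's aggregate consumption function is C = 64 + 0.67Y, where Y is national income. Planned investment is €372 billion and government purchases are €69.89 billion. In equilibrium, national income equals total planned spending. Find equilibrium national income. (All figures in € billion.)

Y = 1533

Y = C + I + G = 64 + 0.67Y + 372 + 69.89
Y − 0.67Y = 505.89
0.33Y = 505.89, so Y = 505.89/0.33 = 1533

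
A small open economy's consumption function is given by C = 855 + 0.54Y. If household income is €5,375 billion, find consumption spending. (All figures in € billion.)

C = 3757.5

C = 855 + 0.54(5375) = 855 + 2902.5 = 3757.5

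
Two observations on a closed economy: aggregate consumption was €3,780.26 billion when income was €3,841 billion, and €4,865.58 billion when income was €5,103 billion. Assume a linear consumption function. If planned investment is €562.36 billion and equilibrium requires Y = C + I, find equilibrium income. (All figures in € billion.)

Y = 7424

MPC = (4865.58 − 3780.26)/(5103 − 3841) = 1085.32/1262 = 0.86
a = 3780.26 − 0.86(3841) = 477
Equilibrium: Y = 477 + 0.86Y + 562.36
0.14Y = 1039.36, so Y = 1039.36/0.14 = 7424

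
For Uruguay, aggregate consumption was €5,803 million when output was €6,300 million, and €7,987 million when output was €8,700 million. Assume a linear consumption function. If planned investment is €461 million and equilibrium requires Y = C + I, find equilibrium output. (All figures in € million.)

MPC = (7987 − 5803)/(8700 − 6300) = 2184/2400 = 0.91
a = 5803 − 0.91(6300) = 70
Equilibrium: Y = 70 + 0.91Y + 461
0.09Y = 531, so Y = 531/0.09 = 5900

Y = 5900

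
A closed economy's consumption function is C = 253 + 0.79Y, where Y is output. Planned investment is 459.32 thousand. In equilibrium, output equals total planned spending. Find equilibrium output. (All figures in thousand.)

Y = 3392

Y = C + I = 253 + 0.79Y + 459.32
Y − 0.79Y = 712.32
0.21Y = 712.32, so Y = 712.32/0.21 = 3392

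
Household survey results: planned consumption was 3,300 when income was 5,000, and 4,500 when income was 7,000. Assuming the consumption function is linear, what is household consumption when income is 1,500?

MPC = (4500 − 3300)/(7000 − 5000) = 1200/2000 = 0.6
a = 3300 − 0.6(5000) = 3300 − 3000 = 300
C = 300 + 0.6(1500) = 300 + 900 = 1200

C = 1200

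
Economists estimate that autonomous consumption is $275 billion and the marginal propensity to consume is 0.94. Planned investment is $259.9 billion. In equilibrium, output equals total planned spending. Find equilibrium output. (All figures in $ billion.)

Y = 8915

Y = C + I = 275 + 0.94Y + 259.9
Y − 0.94Y = 534.9
0.06Y = 534.9, so Y = 534.9/0.06 = 8915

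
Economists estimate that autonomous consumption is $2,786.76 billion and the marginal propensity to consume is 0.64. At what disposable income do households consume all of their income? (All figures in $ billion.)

At break-even, C = Y: 2786.76 + 0.64Y = Y
0.36Y = 2786.76, so Y = 2786.76/0.36 = 7741

Y = 7741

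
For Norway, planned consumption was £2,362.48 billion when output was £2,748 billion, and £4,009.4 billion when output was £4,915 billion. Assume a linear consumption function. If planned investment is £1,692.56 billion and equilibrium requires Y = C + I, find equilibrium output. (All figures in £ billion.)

Y = 8194

MPC = (4009.4 − 2362.48)/(4915 − 2748) = 1646.92/2167 = 0.76
a = 2362.48 − 0.76(2748) = 274
Equilibrium: Y = 274 + 0.76Y + 1692.56
0.24Y = 1966.56, so Y = 1966.56/0.24 = 8194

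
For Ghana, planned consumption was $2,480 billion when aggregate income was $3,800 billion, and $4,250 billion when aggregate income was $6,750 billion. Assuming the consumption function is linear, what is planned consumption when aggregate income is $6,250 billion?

C = 3950

MPC = (4250 − 2480)/(6750 − 3800) = 1770/2950 = 0.6
a = 2480 − 0.6(3800) = 2480 − 2280 = 200
C = 200 + 0.6(6250) = 200 + 3750 = 3950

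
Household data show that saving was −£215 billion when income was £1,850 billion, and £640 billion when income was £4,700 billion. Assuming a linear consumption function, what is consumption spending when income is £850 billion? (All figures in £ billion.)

MPS = ΔS/ΔY = (640 − (-215))/(4700 − 1850) = 855/2850 = 0.3
MPC = 1 − MPS = 0.7
Autonomous saving = -215 − 0.3(1850) = -770, so a = 770
C = 770 + 0.7(850) = 770 + 595 = 1365

C = 1365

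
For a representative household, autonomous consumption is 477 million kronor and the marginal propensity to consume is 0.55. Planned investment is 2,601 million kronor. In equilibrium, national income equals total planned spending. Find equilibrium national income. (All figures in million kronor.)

Y = 6840

Y = C + I = 477 + 0.55Y + 2601
Y − 0.55Y = 3078
0.45Y = 3078, so Y = 3078/0.45 = 6840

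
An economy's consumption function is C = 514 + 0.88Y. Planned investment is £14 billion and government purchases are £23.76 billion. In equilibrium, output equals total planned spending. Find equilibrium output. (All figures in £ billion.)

Y = 4598

Y = C + I + G = 514 + 0.88Y + 14 + 23.76
Y − 0.88Y = 551.76
0.12Y = 551.76, so Y = 551.76/0.12 = 4598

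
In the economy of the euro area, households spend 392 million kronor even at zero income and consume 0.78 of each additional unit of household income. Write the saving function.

S = -392 + 0.22Y

S = Y − C = Y − (392 + 0.78Y) = -392 + (1 − 0.78)Y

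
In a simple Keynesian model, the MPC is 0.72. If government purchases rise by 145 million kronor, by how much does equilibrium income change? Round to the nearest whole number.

ΔY ≈ 518

The multiplier is 1/(1 − MPC) = 1/0.28.
ΔY = 145/0.28 = 517.86 ≈ 518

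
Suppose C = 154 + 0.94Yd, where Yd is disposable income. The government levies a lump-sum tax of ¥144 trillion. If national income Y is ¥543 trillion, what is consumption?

C = 529.06

Yd = Y − T = 543 − 144 = 399
C = 154 + 0.94(399) = 154 + 375.06 = 529.06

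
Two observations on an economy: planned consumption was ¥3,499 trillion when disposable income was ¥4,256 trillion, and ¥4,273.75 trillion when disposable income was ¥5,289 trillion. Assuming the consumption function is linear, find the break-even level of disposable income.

Y = 1228

MPC = (4273.75 − 3499)/(5289 − 4256) = 774.75/1033 = 0.75
a = 3499 − 0.75(4256) = 3499 − 3192 = 307
Break-even: Y = a/(1−MPC) = 307/0.25 = 1228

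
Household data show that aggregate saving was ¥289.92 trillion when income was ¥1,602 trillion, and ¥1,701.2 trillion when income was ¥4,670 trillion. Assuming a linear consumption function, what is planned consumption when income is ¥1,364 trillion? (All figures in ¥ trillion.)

C = 1183.56

MPS = ΔS/ΔY = (1701.2 − 289.92)/(4670 − 1602) = 1411.28/3068 = 0.46
MPC = 1 − MPS = 0.54
Autonomous saving = 289.92 − 0.46(1602) = -447, so a = 447
C = 447 + 0.54(1364) = 447 + 736.56 = 1183.56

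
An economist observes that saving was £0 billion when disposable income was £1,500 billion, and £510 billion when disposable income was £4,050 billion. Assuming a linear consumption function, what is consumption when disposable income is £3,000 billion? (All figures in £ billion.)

MPS = ΔS/ΔY = (510 − 0)/(4050 − 1500) = 510/2550 = 0.2
MPC = 1 − MPS = 0.8
Autonomous saving = 0 − 0.2(1500) = -300, so a = 300
C = 300 + 0.8(3000) = 300 + 2400 = 2700

C = 2700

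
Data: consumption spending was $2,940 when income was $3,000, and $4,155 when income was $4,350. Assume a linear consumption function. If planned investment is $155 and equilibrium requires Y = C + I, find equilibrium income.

Y = 3950

MPC = (4155 − 2940)/(4350 − 3000) = 1215/1350 = 0.9
a = 2940 − 0.9(3000) = 240
Equilibrium: Y = 240 + 0.9Y + 155
0.1Y = 395, so Y = 395/0.1 = 3950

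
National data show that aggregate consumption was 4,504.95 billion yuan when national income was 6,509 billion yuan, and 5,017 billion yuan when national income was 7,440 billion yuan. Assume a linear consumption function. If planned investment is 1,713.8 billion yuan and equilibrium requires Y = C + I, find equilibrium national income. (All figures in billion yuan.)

Y = 5864

MPC = (5017 − 4504.95)/(7440 − 6509) = 512.05/931 = 0.55
a = 4504.95 − 0.55(6509) = 925
Equilibrium: Y = 925 + 0.55Y + 1713.8
0.45Y = 2638.8, so Y = 2638.8/0.45 = 5864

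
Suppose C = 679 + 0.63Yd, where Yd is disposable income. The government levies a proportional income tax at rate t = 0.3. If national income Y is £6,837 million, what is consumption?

Yd = (1 − 0.3)(6837) = 0.7(6837) = 4785.9
C = 679 + 0.63(4785.9) = 679 + 3015.117 = 3694.117

C = 3694.117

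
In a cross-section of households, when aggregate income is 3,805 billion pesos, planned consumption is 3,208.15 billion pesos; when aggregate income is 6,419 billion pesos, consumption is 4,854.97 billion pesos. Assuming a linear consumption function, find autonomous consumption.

a = 811

MPC = ΔC/ΔY = (4854.97 − 3208.15)/(6419 − 3805) = 1646.82/2614 = 0.63
a = C − MPC·Y = 3208.15 − 0.63(3805) = 3208.15 − 2397.15 = 811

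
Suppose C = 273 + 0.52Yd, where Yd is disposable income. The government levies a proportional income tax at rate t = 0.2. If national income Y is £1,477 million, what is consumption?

C = 887.432

Yd = (1 − 0.2)(1477) = 0.8(1477) = 1181.6
C = 273 + 0.52(1181.6) = 273 + 614.432 = 887.432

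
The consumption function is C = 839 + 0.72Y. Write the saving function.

S = -839 + 0.28Y

S = Y − C = Y − (839 + 0.72Y) = -839 + (1 − 0.72)Y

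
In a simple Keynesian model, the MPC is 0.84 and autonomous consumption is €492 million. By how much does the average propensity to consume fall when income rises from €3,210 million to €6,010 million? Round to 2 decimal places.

At Y = 3210: C = 492 + 0.84(3210) = 3188.4, APC = 3188.4/3210 = 0.993
At Y = 6010: C = 5540.4, APC = 5540.4/6010 = 0.922
Fall in APC = 0.993 − 0.922 = 0.071 ≈ 0.07

ΔAPC = 0.07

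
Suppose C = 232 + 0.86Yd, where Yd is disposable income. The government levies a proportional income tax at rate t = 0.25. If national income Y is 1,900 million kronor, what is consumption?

C = 1457.5

Yd = (1 − 0.25)(1900) = 0.75(1900) = 1425
C = 232 + 0.86(1425) = 232 + 1225.5 = 1457.5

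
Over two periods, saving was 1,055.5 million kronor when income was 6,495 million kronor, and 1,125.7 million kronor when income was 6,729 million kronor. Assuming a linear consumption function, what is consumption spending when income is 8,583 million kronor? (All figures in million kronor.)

MPS = ΔS/ΔY = (1125.7 − 1055.5)/(6729 − 6495) = 70.2/234 = 0.3
MPC = 1 − MPS = 0.7
Autonomous saving = 1055.5 − 0.3(6495) = -893, so a = 893
C = 893 + 0.7(8583) = 893 + 6008.1 = 6901.1

C = 6901.1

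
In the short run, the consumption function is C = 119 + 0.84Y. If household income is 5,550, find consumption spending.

C = 119 + 0.84(5550) = 119 + 4662 = 4781

C = 4781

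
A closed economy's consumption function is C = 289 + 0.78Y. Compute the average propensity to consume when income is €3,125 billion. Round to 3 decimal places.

APC = 0.872

C = 289 + 0.78(3125) = 2726.5
APC = C/Y = 2726.5/3125 = 0.872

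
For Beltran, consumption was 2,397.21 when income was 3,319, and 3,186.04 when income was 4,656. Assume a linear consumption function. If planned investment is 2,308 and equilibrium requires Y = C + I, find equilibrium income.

MPC = (3186.04 − 2397.21)/(4656 − 3319) = 788.83/1337 = 0.59
a = 2397.21 − 0.59(3319) = 439
Equilibrium: Y = 439 + 0.59Y + 2308
0.41Y = 2747, so Y = 2747/0.41 = 6700

Y = 6700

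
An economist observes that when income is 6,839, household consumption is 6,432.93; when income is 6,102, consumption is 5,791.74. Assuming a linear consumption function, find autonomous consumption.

MPC = ΔC/ΔY = (6432.93 − 5791.74)/(6839 − 6102) = 641.19/737 = 0.87
a = C − MPC·Y = 5791.74 − 0.87(6102) = 5791.74 − 5308.74 = 483

a = 483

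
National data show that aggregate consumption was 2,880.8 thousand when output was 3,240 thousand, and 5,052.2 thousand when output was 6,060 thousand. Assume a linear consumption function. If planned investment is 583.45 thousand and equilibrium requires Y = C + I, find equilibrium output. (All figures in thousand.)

Y = 4215

MPC = (5052.2 − 2880.8)/(6060 − 3240) = 2171.4/2820 = 0.77
a = 2880.8 − 0.77(3240) = 386
Equilibrium: Y = 386 + 0.77Y + 583.45
0.23Y = 969.45, so Y = 969.45/0.23 = 4215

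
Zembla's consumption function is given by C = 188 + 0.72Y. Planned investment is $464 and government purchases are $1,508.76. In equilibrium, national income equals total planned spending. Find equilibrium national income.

Y = 7717

Y = C + I + G = 188 + 0.72Y + 464 + 1508.76
Y − 0.72Y = 2160.76
0.28Y = 2160.76, so Y = 2160.76/0.28 = 7717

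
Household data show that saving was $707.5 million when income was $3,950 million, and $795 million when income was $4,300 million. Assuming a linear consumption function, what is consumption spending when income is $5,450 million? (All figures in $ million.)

C = 4367.5

MPS = ΔS/ΔY = (795 − 707.5)/(4300 − 3950) = 87.5/350 = 0.25
MPC = 1 − MPS = 0.75
Autonomous saving = 707.5 − 0.25(3950) = -280, so a = 280
C = 280 + 0.75(5450) = 280 + 4087.5 = 4367.5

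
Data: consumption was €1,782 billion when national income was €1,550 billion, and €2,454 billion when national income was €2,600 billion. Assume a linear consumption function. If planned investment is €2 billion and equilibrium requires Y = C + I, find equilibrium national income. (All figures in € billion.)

Y = 2200

MPC = (2454 − 1782)/(2600 − 1550) = 672/1050 = 0.64
a = 1782 − 0.64(1550) = 790
Equilibrium: Y = 790 + 0.64Y + 2
0.36Y = 792, so Y = 792/0.36 = 2200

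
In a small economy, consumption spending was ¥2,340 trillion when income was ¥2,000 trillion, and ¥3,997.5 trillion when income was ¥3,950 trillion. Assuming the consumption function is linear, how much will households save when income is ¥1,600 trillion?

S = -400

MPC = (3997.5 − 2340)/(3950 − 2000) = 1657.5/1950 = 0.85
a = 2340 − 0.85(2000) = 2340 − 1700 = 640
C = 640 + 0.85(1600) = 2000
S = 1600 − 2000 = -400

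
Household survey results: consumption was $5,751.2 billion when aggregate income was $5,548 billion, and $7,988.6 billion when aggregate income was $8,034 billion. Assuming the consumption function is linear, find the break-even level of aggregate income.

Y = 7580

MPC = (7988.6 − 5751.2)/(8034 − 5548) = 2237.4/2486 = 0.9
a = 5751.2 − 0.9(5548) = 5751.2 − 4993.2 = 758
Break-even: Y = a/(1−MPC) = 758/0.1 = 7580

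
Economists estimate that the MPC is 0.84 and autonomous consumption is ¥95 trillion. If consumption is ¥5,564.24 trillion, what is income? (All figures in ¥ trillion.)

95 + 0.84Y = 5564.24
0.84Y = 5469.24, so Y = 5469.24/0.84 = 6511

Y = 6511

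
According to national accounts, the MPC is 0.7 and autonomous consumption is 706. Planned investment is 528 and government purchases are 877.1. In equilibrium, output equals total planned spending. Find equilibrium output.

Y = 7037

Y = C + I + G = 706 + 0.7Y + 528 + 877.1
Y − 0.7Y = 2111.1
0.3Y = 2111.1, so Y = 2111.1/0.3 = 7037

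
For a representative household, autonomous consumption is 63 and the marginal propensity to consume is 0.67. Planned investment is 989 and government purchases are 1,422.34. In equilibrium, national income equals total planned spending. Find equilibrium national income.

Y = C + I + G = 63 + 0.67Y + 989 + 1422.34
Y − 0.67Y = 2474.34
0.33Y = 2474.34, so Y = 2474.34/0.33 = 7498

Y = 7498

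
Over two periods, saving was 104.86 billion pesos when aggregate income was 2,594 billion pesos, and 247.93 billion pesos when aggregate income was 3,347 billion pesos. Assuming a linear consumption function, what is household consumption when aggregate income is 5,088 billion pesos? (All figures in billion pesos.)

MPS = ΔS/ΔY = (247.93 − 104.86)/(3347 − 2594) = 143.07/753 = 0.19
MPC = 1 − MPS = 0.81
Autonomous saving = 104.86 − 0.19(2594) = -388, so a = 388
C = 388 + 0.81(5088) = 388 + 4121.28 = 4509.28

C = 4509.28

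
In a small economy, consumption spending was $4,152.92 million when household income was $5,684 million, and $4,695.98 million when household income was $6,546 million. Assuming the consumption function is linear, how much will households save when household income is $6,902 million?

MPC = (4695.98 − 4152.92)/(6546 − 5684) = 543.06/862 = 0.63
a = 4152.92 − 0.63(5684) = 4152.92 − 3580.92 = 572
C = 572 + 0.63(6902) = 4920.26
S = 6902 − 4920.26 = 1981.74

S = 1981.74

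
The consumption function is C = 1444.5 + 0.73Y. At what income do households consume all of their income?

Y = 5350

At break-even, C = Y: 1444.5 + 0.73Y = Y
0.27Y = 1444.5, so Y = 1444.5/0.27 = 5350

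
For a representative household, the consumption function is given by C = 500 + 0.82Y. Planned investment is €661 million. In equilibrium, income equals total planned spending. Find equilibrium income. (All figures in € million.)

Y = C + I = 500 + 0.82Y + 661
Y − 0.82Y = 1161
0.18Y = 1161, so Y = 1161/0.18 = 6450

Y = 6450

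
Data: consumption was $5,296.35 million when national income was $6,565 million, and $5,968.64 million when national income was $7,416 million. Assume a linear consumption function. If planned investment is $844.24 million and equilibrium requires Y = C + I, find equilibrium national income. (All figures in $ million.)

MPC = (5968.64 − 5296.35)/(7416 − 6565) = 672.29/851 = 0.79
a = 5296.35 − 0.79(6565) = 110
Equilibrium: Y = 110 + 0.79Y + 844.24
0.21Y = 954.24, so Y = 954.24/0.21 = 4544

Y = 4544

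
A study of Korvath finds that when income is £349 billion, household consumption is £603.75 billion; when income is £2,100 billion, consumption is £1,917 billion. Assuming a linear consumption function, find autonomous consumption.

a = 342

MPC = ΔC/ΔY = (1917 − 603.75)/(2100 − 349) = 1313.25/1751 = 0.75
a = C − MPC·Y = 603.75 − 0.75(349) = 603.75 − 261.75 = 342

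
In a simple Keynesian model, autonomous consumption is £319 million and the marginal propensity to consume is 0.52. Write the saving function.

S = Y − C = Y − (319 + 0.52Y) = -319 + (1 − 0.52)Y

S = -319 + 0.48Y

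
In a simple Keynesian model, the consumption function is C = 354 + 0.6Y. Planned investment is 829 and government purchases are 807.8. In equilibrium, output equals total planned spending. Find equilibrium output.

Y = 4977

Y = C + I + G = 354 + 0.6Y + 829 + 807.8
Y − 0.6Y = 1990.8
0.4Y = 1990.8, so Y = 1990.8/0.4 = 4977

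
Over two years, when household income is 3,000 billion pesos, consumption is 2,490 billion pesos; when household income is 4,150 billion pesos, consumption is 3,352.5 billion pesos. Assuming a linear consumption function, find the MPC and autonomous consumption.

MPC = 0.75; a = 240

MPC = ΔC/ΔY = (3352.5 − 2490)/(4150 − 3000) = 862.5/1150 = 0.75
a = C − MPC·Y = 2490 − 0.75(3000) = 2490 − 2250 = 240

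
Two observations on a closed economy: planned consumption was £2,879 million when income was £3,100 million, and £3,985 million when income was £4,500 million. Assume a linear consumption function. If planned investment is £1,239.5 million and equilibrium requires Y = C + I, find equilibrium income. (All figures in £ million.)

MPC = (3985 − 2879)/(4500 − 3100) = 1106/1400 = 0.79
a = 2879 − 0.79(3100) = 430
Equilibrium: Y = 430 + 0.79Y + 1239.5
0.21Y = 1669.5, so Y = 1669.5/0.21 = 7950

Y = 7950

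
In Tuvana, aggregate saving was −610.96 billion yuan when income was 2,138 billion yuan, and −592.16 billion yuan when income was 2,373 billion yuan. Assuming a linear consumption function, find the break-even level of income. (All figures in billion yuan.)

MPS = ΔS/ΔY = (-592.16 − (-610.96))/(2373 − 2138) = 18.8/235 = 0.08
MPC = 1 − MPS = 0.92
From S(2138) = -610.96: −a + 0.08(2138) = -610.96, so a = 171.04 − (-610.96) = 782
Break-even (S = 0): Y = a/MPS = 782/0.08 = 9775

Y = 9775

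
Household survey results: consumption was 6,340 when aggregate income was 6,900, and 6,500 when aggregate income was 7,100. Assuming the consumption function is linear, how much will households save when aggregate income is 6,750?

S = 530

MPC = (6500 − 6340)/(7100 − 6900) = 160/200 = 0.8
a = 6340 − 0.8(6900) = 6340 − 5520 = 820
C = 820 + 0.8(6750) = 6220
S = 6750 − 6220 = 530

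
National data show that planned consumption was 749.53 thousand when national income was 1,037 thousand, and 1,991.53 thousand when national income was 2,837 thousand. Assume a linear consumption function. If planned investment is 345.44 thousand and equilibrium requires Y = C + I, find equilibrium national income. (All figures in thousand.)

Y = 1224

MPC = (1991.53 − 749.53)/(2837 − 1037) = 1242/1800 = 0.69
a = 749.53 − 0.69(1037) = 34
Equilibrium: Y = 34 + 0.69Y + 345.44
0.31Y = 379.44, so Y = 379.44/0.31 = 1224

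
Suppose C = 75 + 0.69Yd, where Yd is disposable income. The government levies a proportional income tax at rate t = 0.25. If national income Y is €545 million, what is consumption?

C = 357.0375

Yd = (1 − 0.25)(545) = 0.75(545) = 408.75
C = 75 + 0.69(408.75) = 75 + 282.0375 = 357.0375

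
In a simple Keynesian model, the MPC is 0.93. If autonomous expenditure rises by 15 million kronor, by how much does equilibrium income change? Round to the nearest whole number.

The multiplier is 1/(1 − MPC) = 1/0.07.
ΔY = 15/0.07 = 214.29 ≈ 214

ΔY ≈ 214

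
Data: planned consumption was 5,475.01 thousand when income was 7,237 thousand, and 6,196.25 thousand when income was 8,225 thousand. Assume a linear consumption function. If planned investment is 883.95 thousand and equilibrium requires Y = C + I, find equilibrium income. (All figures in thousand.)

MPC = (6196.25 − 5475.01)/(8225 − 7237) = 721.24/988 = 0.73
a = 5475.01 − 0.73(7237) = 192
Equilibrium: Y = 192 + 0.73Y + 883.95
0.27Y = 1075.95, so Y = 1075.95/0.27 = 3985

Y = 3985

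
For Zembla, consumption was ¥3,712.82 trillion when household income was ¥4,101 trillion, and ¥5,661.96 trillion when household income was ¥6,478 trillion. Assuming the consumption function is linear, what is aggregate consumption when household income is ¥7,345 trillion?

MPC = (5661.96 − 3712.82)/(6478 − 4101) = 1949.14/2377 = 0.82
a = 3712.82 − 0.82(4101) = 3712.82 − 3362.82 = 350
C = 350 + 0.82(7345) = 350 + 6022.9 = 6372.9

C = 6372.9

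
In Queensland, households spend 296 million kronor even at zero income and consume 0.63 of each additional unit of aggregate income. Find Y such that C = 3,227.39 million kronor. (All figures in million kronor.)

Y = 4653

296 + 0.63Y = 3227.39
0.63Y = 2931.39, so Y = 2931.39/0.63 = 4653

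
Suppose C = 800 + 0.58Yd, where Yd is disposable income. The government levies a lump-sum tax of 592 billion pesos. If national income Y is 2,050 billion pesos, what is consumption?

Yd = Y − T = 2050 − 592 = 1458
C = 800 + 0.58(1458) = 800 + 845.64 = 1645.64

C = 1645.64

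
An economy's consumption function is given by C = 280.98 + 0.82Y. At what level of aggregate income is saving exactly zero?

At break-even, C = Y: 280.98 + 0.82Y = Y
0.18Y = 280.98, so Y = 280.98/0.18 = 1561

Y = 1561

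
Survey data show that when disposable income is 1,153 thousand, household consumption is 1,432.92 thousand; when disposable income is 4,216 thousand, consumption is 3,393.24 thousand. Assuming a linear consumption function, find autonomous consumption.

a = 695

MPC = ΔC/ΔY = (3393.24 − 1432.92)/(4216 − 1153) = 1960.32/3063 = 0.64
a = C − MPC·Y = 1432.92 − 0.64(1153) = 1432.92 − 737.92 = 695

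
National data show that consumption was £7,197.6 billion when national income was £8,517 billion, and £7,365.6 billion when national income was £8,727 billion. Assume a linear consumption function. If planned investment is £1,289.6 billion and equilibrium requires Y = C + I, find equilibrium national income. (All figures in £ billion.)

MPC = (7365.6 − 7197.6)/(8727 − 8517) = 168/210 = 0.8
a = 7197.6 − 0.8(8517) = 384
Equilibrium: Y = 384 + 0.8Y + 1289.6
0.2Y = 1673.6, so Y = 1673.6/0.2 = 8368

Y = 8368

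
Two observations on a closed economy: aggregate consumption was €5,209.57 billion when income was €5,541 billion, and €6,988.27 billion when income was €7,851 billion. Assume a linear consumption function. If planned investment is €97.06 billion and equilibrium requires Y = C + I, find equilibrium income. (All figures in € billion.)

Y = 4522

MPC = (6988.27 − 5209.57)/(7851 − 5541) = 1778.7/2310 = 0.77
a = 5209.57 − 0.77(5541) = 943
Equilibrium: Y = 943 + 0.77Y + 97.06
0.23Y = 1040.06, so Y = 1040.06/0.23 = 4522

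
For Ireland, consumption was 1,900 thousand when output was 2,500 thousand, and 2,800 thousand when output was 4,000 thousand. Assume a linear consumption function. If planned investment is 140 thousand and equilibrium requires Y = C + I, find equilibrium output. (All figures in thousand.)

Y = 1350

MPC = (2800 − 1900)/(4000 − 2500) = 900/1500 = 0.6
a = 1900 − 0.6(2500) = 400
Equilibrium: Y = 400 + 0.6Y + 140
0.4Y = 540, so Y = 540/0.4 = 1350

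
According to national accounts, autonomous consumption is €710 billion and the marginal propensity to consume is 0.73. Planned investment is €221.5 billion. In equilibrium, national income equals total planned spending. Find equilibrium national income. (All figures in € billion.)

Y = 3450

Y = C + I = 710 + 0.73Y + 221.5
Y − 0.73Y = 931.5
0.27Y = 931.5, so Y = 931.5/0.27 = 3450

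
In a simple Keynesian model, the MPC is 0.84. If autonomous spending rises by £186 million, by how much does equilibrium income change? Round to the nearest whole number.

ΔY ≈ 1163

The multiplier is 1/(1 − MPC) = 1/0.16.
ΔY = 186/0.16 = 1162.50 ≈ 1163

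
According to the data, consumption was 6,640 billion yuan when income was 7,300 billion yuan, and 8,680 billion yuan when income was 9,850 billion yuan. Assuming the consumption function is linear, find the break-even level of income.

MPC = (8680 − 6640)/(9850 − 7300) = 2040/2550 = 0.8
a = 6640 − 0.8(7300) = 6640 − 5840 = 800
Break-even: Y = a/(1−MPC) = 800/0.2 = 4000

Y = 4000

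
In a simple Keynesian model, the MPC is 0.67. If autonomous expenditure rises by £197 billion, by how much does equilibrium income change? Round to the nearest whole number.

The multiplier is 1/(1 − MPC) = 1/0.33.
ΔY = 197/0.33 = 596.97 ≈ 597

ΔY ≈ 597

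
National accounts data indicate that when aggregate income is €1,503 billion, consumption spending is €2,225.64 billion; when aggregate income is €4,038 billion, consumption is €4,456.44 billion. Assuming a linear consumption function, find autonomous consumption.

a = 903

MPC = ΔC/ΔY = (4456.44 − 2225.64)/(4038 − 1503) = 2230.8/2535 = 0.88
a = C − MPC·Y = 2225.64 − 0.88(1503) = 2225.64 − 1322.64 = 903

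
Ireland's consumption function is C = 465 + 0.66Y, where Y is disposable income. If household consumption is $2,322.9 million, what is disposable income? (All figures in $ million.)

465 + 0.66Y = 2322.9
0.66Y = 1857.9, so Y = 1857.9/0.66 = 2815

Y = 2815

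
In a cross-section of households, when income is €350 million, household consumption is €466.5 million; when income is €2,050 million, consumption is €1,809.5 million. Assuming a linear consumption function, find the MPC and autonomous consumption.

MPC = 0.79; a = 190

MPC = ΔC/ΔY = (1809.5 − 466.5)/(2050 − 350) = 1343/1700 = 0.79
a = C − MPC·Y = 466.5 − 0.79(350) = 466.5 − 276.5 = 190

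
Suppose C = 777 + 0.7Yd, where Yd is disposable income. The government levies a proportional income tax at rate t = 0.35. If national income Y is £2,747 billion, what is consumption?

Yd = (1 − 0.35)(2747) = 0.65(2747) = 1785.55
C = 777 + 0.7(1785.55) = 777 + 1249.885 = 2026.885

C = 2026.885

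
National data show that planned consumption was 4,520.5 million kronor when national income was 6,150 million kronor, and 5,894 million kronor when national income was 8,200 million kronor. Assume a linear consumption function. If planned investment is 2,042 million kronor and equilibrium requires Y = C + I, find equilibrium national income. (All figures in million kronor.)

Y = 7400

MPC = (5894 − 4520.5)/(8200 − 6150) = 1373.5/2050 = 0.67
a = 4520.5 − 0.67(6150) = 400
Equilibrium: Y = 400 + 0.67Y + 2042
0.33Y = 2442, so Y = 2442/0.33 = 7400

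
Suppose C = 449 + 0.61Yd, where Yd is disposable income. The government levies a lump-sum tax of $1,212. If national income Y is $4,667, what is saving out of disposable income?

Yd = Y − T = 4667 − 1212 = 3455
C = 449 + 0.61(3455) = 449 + 2107.55 = 2556.55
S = Yd − C = 3455 − 2556.55 = 898.45

S = 898.45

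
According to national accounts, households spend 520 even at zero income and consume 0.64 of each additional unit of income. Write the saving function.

S = Y − C = Y − (520 + 0.64Y) = -520 + (1 − 0.64)Y

S = -520 + 0.36Y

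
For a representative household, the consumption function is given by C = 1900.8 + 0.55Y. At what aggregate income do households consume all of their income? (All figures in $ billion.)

Y = 4224

At break-even, C = Y: 1900.8 + 0.55Y = Y
0.45Y = 1900.8, so Y = 1900.8/0.45 = 4224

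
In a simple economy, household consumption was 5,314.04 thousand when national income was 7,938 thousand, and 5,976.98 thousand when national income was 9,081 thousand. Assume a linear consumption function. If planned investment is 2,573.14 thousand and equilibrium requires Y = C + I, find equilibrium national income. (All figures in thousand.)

MPC = (5976.98 − 5314.04)/(9081 − 7938) = 662.94/1143 = 0.58
a = 5314.04 − 0.58(7938) = 710
Equilibrium: Y = 710 + 0.58Y + 2573.14
0.42Y = 3283.14, so Y = 3283.14/0.42 = 7817

Y = 7817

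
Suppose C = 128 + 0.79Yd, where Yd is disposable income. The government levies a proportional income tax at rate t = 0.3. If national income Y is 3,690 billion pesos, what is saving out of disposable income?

Yd = (1 − 0.3)(3690) = 0.7(3690) = 2583
C = 128 + 0.79(2583) = 128 + 2040.57 = 2168.57
S = Yd − C = 2583 − 2168.57 = 414.43

S = 414.43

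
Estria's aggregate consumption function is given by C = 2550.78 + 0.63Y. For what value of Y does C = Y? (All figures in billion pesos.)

Y = 6894

At break-even, C = Y: 2550.78 + 0.63Y = Y
0.37Y = 2550.78, so Y = 2550.78/0.37 = 6894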